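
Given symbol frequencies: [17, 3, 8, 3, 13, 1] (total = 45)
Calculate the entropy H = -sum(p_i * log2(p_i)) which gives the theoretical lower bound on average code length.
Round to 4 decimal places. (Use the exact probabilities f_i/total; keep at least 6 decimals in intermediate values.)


Per-symbol terms -p_i * log2(p_i) with p_i = f_i/45:
  p = 17/45 = 0.377778: log2(p) = -1.404390, -p*log2(p) = 0.530547
  p = 3/45 = 0.066667: log2(p) = -3.906891, -p*log2(p) = 0.260459
  p = 8/45 = 0.177778: log2(p) = -2.491853, -p*log2(p) = 0.442996
  p = 3/45 = 0.066667: log2(p) = -3.906891, -p*log2(p) = 0.260459
  p = 13/45 = 0.288889: log2(p) = -1.791413, -p*log2(p) = 0.517519
  p = 1/45 = 0.022222: log2(p) = -5.491853, -p*log2(p) = 0.122041
H = 0.530547 + 0.260459 + 0.442996 + 0.260459 + 0.517519 + 0.122041 = 2.134021

H = 2.134 bits/symbol


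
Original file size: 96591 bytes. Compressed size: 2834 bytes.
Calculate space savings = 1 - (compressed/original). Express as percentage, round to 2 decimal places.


ratio = compressed/original = 2834/96591 = 0.02934
savings = 1 - ratio = 1 - 0.02934 = 0.97066
as a percentage: 0.97066 * 100 = 97.07%

Space savings = 1 - 2834/96591 = 97.07%


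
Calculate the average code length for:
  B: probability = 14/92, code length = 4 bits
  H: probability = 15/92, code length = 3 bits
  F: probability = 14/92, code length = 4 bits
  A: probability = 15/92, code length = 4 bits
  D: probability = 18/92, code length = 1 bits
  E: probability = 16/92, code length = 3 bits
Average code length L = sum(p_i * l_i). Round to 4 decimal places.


Weighted contributions p_i * l_i:
  B: (14/92) * 4 = 56/92
  H: (15/92) * 3 = 45/92
  F: (14/92) * 4 = 56/92
  A: (15/92) * 4 = 60/92
  D: (18/92) * 1 = 18/92
  E: (16/92) * 3 = 48/92
Sum = (56 + 45 + 56 + 60 + 18 + 48)/92 = 283/92

L = 283/92 = 3.0761 bits/symbol


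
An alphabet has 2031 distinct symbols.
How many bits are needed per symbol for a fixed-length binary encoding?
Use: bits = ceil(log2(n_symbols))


log2(2031) = 10.988
Bracket: 2^10 = 1024 < 2031 <= 2^11 = 2048
So ceil(log2(2031)) = 11

bits = ceil(log2(2031)) = ceil(10.988) = 11 bits


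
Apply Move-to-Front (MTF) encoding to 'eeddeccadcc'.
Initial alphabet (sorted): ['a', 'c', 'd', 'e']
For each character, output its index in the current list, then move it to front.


MTF encoding:
'e': index 3 in ['a', 'c', 'd', 'e'] -> ['e', 'a', 'c', 'd']
'e': index 0 in ['e', 'a', 'c', 'd'] -> ['e', 'a', 'c', 'd']
'd': index 3 in ['e', 'a', 'c', 'd'] -> ['d', 'e', 'a', 'c']
'd': index 0 in ['d', 'e', 'a', 'c'] -> ['d', 'e', 'a', 'c']
'e': index 1 in ['d', 'e', 'a', 'c'] -> ['e', 'd', 'a', 'c']
'c': index 3 in ['e', 'd', 'a', 'c'] -> ['c', 'e', 'd', 'a']
'c': index 0 in ['c', 'e', 'd', 'a'] -> ['c', 'e', 'd', 'a']
'a': index 3 in ['c', 'e', 'd', 'a'] -> ['a', 'c', 'e', 'd']
'd': index 3 in ['a', 'c', 'e', 'd'] -> ['d', 'a', 'c', 'e']
'c': index 2 in ['d', 'a', 'c', 'e'] -> ['c', 'd', 'a', 'e']
'c': index 0 in ['c', 'd', 'a', 'e'] -> ['c', 'd', 'a', 'e']


Output: [3, 0, 3, 0, 1, 3, 0, 3, 3, 2, 0]


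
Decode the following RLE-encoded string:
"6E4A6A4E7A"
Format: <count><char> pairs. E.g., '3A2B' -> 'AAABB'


Expanding each <count><char> pair:
  6E -> 'EEEEEE'
  4A -> 'AAAA'
  6A -> 'AAAAAA'
  4E -> 'EEEE'
  7A -> 'AAAAAAA'

Decoded = EEEEEEAAAAAAAAAAEEEEAAAAAAA


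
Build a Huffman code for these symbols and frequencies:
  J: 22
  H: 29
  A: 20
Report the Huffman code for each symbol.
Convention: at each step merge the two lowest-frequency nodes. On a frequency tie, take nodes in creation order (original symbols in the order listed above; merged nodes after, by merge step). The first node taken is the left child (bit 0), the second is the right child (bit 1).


Huffman tree construction:
Step 1: Merge A(20) + J(22) = 42
Step 2: Merge H(29) + (A+J)(42) = 71
Read each symbol's code off the tree from the root (left child = 0, right child = 1).

Codes:
  J: 11 (length 2)
  H: 0 (length 1)
  A: 10 (length 2)
Average code length: 113/71 = 1.5915 bits/symbol


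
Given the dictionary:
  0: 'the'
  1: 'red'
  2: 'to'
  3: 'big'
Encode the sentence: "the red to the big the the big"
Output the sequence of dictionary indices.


Look up each word in the dictionary:
  'the' -> 0
  'red' -> 1
  'to' -> 2
  'the' -> 0
  'big' -> 3
  'the' -> 0
  'the' -> 0
  'big' -> 3

Encoded: [0, 1, 2, 0, 3, 0, 0, 3]


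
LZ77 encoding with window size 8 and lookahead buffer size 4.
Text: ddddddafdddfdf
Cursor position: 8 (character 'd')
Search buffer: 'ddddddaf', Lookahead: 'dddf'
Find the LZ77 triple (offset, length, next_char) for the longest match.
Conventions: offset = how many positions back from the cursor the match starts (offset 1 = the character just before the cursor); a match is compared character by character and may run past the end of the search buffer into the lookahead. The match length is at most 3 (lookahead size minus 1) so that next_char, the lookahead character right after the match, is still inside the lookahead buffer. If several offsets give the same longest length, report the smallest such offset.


Try each offset into the search buffer:
  offset=1 (pos 7, char 'f'): match length 0
  offset=2 (pos 6, char 'a'): match length 0
  offset=3 (pos 5, char 'd'): match length 1
  offset=4 (pos 4, char 'd'): match length 2
  offset=5 (pos 3, char 'd'): match length 3
  offset=6 (pos 2, char 'd'): match length 3
  offset=7 (pos 1, char 'd'): match length 3
  offset=8 (pos 0, char 'd'): match length 3
Longest match has length 3, found at offsets 5, 6, 7, 8; take the smallest, offset 5.
next_char = character at position 8 + 3 = 11 -> 'f'

Best match: offset=5, length=3 (matching 'ddd' starting at position 3)
LZ77 triple: (5, 3, 'f')


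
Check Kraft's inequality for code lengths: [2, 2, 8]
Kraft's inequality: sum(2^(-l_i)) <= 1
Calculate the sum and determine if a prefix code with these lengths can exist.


Sum = 2^(-2) + 2^(-2) + 2^(-8)
    = 0.25 + 0.25 + 0.00390625
    = 129/256 = 0.50390625
Since 0.50390625 <= 1, Kraft's inequality IS satisfied.
A prefix code with these lengths CAN exist.

Kraft sum = 0.50390625. Satisfied.


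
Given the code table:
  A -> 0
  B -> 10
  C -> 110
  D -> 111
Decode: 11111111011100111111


Decoding:
111 -> D
111 -> D
110 -> C
111 -> D
0 -> A
0 -> A
111 -> D
111 -> D


Result: DDCDAADD


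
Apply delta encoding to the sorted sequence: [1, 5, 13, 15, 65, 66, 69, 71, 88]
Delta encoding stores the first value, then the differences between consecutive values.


First value: 1
Deltas:
  5 - 1 = 4
  13 - 5 = 8
  15 - 13 = 2
  65 - 15 = 50
  66 - 65 = 1
  69 - 66 = 3
  71 - 69 = 2
  88 - 71 = 17


Delta encoded: [1, 4, 8, 2, 50, 1, 3, 2, 17]


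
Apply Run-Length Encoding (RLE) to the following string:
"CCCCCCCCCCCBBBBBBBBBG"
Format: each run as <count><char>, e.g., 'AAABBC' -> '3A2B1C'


Scanning runs left to right:
  i=0: run of 'C' x 11 -> '11C'
  i=11: run of 'B' x 9 -> '9B'
  i=20: run of 'G' x 1 -> '1G'

RLE = 11C9B1G


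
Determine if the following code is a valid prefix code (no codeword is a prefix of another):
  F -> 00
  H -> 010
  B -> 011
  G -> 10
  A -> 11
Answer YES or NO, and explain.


Checking each pair (does one codeword prefix another?):
  F='00' vs H='010': no prefix
  F='00' vs B='011': no prefix
  F='00' vs G='10': no prefix
  F='00' vs A='11': no prefix
  H='010' vs F='00': no prefix
  H='010' vs B='011': no prefix
  H='010' vs G='10': no prefix
  H='010' vs A='11': no prefix
  B='011' vs F='00': no prefix
  B='011' vs H='010': no prefix
  B='011' vs G='10': no prefix
  B='011' vs A='11': no prefix
  G='10' vs F='00': no prefix
  G='10' vs H='010': no prefix
  G='10' vs B='011': no prefix
  G='10' vs A='11': no prefix
  A='11' vs F='00': no prefix
  A='11' vs H='010': no prefix
  A='11' vs B='011': no prefix
  A='11' vs G='10': no prefix
No violation found over all pairs.

YES -- this is a valid prefix code. No codeword is a prefix of any other codeword.


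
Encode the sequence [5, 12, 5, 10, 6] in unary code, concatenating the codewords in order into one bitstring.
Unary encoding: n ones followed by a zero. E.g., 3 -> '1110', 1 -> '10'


Encode each number as n ones followed by a terminating 0:
  5 -> 111110 (6 bits)
  12 -> 1111111111110 (13 bits)
  5 -> 111110 (6 bits)
  10 -> 11111111110 (11 bits)
  6 -> 1111110 (7 bits)
Total length = 6 + 13 + 6 + 11 + 7 = 43 bits.

Unary([5, 12, 5, 10, 6]) = 1111101111111111110111110111111111101111110 (43 bits)


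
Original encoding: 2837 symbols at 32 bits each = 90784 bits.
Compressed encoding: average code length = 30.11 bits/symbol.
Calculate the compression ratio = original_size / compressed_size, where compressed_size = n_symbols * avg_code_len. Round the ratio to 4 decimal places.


original_size = n_symbols * orig_bits = 2837 * 32 = 90784 bits
compressed_size = n_symbols * avg_code_len = 2837 * 30.11 = 85422.07 bits
ratio = original_size / compressed_size = 90784 / 85422.07 = 1.0628

Compression ratio = 1.0628


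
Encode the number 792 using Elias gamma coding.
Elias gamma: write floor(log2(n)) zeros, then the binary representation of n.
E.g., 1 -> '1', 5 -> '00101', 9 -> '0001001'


num_bits = floor(log2(792)) + 1 = 10
leading_zeros = num_bits - 1 = 9
binary(792) = 1100011000

Elias gamma(792) = '000000000' + '1100011000' = 0000000001100011000 (19 bits)


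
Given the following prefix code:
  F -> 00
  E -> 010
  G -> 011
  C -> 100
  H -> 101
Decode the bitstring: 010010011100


Decoding step by step:
Bits 010 -> E
Bits 010 -> E
Bits 011 -> G
Bits 100 -> C


Decoded message: EEGC


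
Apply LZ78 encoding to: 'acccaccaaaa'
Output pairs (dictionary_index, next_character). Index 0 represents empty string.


LZ78 encoding steps:
Dictionary: {0: ''}
Step 1: w='' (idx 0), next='a' -> output (0, 'a'), add 'a' as idx 1
Step 2: w='' (idx 0), next='c' -> output (0, 'c'), add 'c' as idx 2
Step 3: w='c' (idx 2), next='c' -> output (2, 'c'), add 'cc' as idx 3
Step 4: w='a' (idx 1), next='c' -> output (1, 'c'), add 'ac' as idx 4
Step 5: w='c' (idx 2), next='a' -> output (2, 'a'), add 'ca' as idx 5
Step 6: w='a' (idx 1), next='a' -> output (1, 'a'), add 'aa' as idx 6
Step 7: w='a' (idx 1), end of input -> output (1, '')


Encoded: [(0, 'a'), (0, 'c'), (2, 'c'), (1, 'c'), (2, 'a'), (1, 'a'), (1, '')]


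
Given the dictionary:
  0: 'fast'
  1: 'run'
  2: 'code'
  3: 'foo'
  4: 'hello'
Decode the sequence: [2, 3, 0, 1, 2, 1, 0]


Look up each index in the dictionary:
  2 -> 'code'
  3 -> 'foo'
  0 -> 'fast'
  1 -> 'run'
  2 -> 'code'
  1 -> 'run'
  0 -> 'fast'

Decoded: "code foo fast run code run fast"


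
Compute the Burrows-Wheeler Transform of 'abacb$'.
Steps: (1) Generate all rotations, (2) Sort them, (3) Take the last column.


Rotations (sorted):
  0: $abacb -> last char: b
  1: abacb$ -> last char: $
  2: acb$ab -> last char: b
  3: b$abac -> last char: c
  4: bacb$a -> last char: a
  5: cb$aba -> last char: a


BWT = b$bcaa


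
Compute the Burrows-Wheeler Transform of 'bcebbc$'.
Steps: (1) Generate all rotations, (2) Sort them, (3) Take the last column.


Rotations (sorted):
  0: $bcebbc -> last char: c
  1: bbc$bce -> last char: e
  2: bc$bceb -> last char: b
  3: bcebbc$ -> last char: $
  4: c$bcebb -> last char: b
  5: cebbc$b -> last char: b
  6: ebbc$bc -> last char: c


BWT = ceb$bbc


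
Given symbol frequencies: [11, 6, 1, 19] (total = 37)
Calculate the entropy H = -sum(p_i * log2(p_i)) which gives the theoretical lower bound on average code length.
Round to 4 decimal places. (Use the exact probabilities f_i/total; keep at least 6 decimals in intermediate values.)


Per-symbol terms -p_i * log2(p_i) with p_i = f_i/37:
  p = 11/37 = 0.297297: log2(p) = -1.750022, -p*log2(p) = 0.520277
  p = 6/37 = 0.162162: log2(p) = -2.624491, -p*log2(p) = 0.425593
  p = 1/37 = 0.027027: log2(p) = -5.209453, -p*log2(p) = 0.140796
  p = 19/37 = 0.513514: log2(p) = -0.961526, -p*log2(p) = 0.493757
H = 0.520277 + 0.425593 + 0.140796 + 0.493757 = 1.580423

H = 1.5804 bits/symbol


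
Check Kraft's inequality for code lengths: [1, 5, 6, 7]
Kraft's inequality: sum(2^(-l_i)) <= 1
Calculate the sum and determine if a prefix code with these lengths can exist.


Sum = 2^(-1) + 2^(-5) + 2^(-6) + 2^(-7)
    = 0.5 + 0.03125 + 0.015625 + 0.0078125
    = 71/128 = 0.5546875
Since 0.5546875 <= 1, Kraft's inequality IS satisfied.
A prefix code with these lengths CAN exist.

Kraft sum = 0.5546875. Satisfied.


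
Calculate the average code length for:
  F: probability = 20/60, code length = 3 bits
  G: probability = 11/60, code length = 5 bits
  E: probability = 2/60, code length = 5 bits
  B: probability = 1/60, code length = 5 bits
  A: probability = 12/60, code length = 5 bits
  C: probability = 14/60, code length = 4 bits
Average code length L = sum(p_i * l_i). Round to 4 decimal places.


Weighted contributions p_i * l_i:
  F: (20/60) * 3 = 60/60
  G: (11/60) * 5 = 55/60
  E: (2/60) * 5 = 10/60
  B: (1/60) * 5 = 5/60
  A: (12/60) * 5 = 60/60
  C: (14/60) * 4 = 56/60
Sum = (60 + 55 + 10 + 5 + 60 + 56)/60 = 246/60

L = 246/60 = 4.1000 bits/symbol


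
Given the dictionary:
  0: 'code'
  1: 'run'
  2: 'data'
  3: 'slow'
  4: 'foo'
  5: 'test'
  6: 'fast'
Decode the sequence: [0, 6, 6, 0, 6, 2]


Look up each index in the dictionary:
  0 -> 'code'
  6 -> 'fast'
  6 -> 'fast'
  0 -> 'code'
  6 -> 'fast'
  2 -> 'data'

Decoded: "code fast fast code fast data"


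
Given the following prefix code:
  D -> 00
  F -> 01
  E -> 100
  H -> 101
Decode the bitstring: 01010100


Decoding step by step:
Bits 01 -> F
Bits 01 -> F
Bits 01 -> F
Bits 00 -> D


Decoded message: FFFD


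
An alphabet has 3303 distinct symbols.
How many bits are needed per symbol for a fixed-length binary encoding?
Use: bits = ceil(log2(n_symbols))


log2(3303) = 11.6896
Bracket: 2^11 = 2048 < 3303 <= 2^12 = 4096
So ceil(log2(3303)) = 12

bits = ceil(log2(3303)) = ceil(11.6896) = 12 bits


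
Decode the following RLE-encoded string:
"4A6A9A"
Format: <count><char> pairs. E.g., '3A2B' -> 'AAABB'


Expanding each <count><char> pair:
  4A -> 'AAAA'
  6A -> 'AAAAAA'
  9A -> 'AAAAAAAAA'

Decoded = AAAAAAAAAAAAAAAAAAA


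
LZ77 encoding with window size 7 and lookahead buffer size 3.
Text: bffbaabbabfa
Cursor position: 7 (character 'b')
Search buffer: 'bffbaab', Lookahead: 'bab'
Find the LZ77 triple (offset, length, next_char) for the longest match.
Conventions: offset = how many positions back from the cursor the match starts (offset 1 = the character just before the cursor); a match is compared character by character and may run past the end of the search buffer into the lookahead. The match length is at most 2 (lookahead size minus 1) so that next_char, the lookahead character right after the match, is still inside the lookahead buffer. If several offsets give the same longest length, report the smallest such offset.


Try each offset into the search buffer:
  offset=1 (pos 6, char 'b'): match length 1
  offset=2 (pos 5, char 'a'): match length 0
  offset=3 (pos 4, char 'a'): match length 0
  offset=4 (pos 3, char 'b'): match length 2
  offset=5 (pos 2, char 'f'): match length 0
  offset=6 (pos 1, char 'f'): match length 0
  offset=7 (pos 0, char 'b'): match length 1
Longest match has length 2 at offset 4.
next_char = character at position 7 + 2 = 9 -> 'b'

Best match: offset=4, length=2 (matching 'ba' starting at position 3)
LZ77 triple: (4, 2, 'b')


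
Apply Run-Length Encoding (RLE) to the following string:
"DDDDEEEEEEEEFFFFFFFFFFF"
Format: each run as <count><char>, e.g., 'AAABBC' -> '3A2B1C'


Scanning runs left to right:
  i=0: run of 'D' x 4 -> '4D'
  i=4: run of 'E' x 8 -> '8E'
  i=12: run of 'F' x 11 -> '11F'

RLE = 4D8E11F


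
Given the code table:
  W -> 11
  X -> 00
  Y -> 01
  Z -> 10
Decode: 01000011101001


Decoding:
01 -> Y
00 -> X
00 -> X
11 -> W
10 -> Z
10 -> Z
01 -> Y


Result: YXXWZZY


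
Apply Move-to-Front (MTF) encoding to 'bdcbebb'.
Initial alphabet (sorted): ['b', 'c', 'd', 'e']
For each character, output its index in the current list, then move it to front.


MTF encoding:
'b': index 0 in ['b', 'c', 'd', 'e'] -> ['b', 'c', 'd', 'e']
'd': index 2 in ['b', 'c', 'd', 'e'] -> ['d', 'b', 'c', 'e']
'c': index 2 in ['d', 'b', 'c', 'e'] -> ['c', 'd', 'b', 'e']
'b': index 2 in ['c', 'd', 'b', 'e'] -> ['b', 'c', 'd', 'e']
'e': index 3 in ['b', 'c', 'd', 'e'] -> ['e', 'b', 'c', 'd']
'b': index 1 in ['e', 'b', 'c', 'd'] -> ['b', 'e', 'c', 'd']
'b': index 0 in ['b', 'e', 'c', 'd'] -> ['b', 'e', 'c', 'd']


Output: [0, 2, 2, 2, 3, 1, 0]


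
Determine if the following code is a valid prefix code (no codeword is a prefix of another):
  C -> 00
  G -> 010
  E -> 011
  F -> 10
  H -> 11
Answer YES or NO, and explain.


Checking each pair (does one codeword prefix another?):
  C='00' vs G='010': no prefix
  C='00' vs E='011': no prefix
  C='00' vs F='10': no prefix
  C='00' vs H='11': no prefix
  G='010' vs C='00': no prefix
  G='010' vs E='011': no prefix
  G='010' vs F='10': no prefix
  G='010' vs H='11': no prefix
  E='011' vs C='00': no prefix
  E='011' vs G='010': no prefix
  E='011' vs F='10': no prefix
  E='011' vs H='11': no prefix
  F='10' vs C='00': no prefix
  F='10' vs G='010': no prefix
  F='10' vs E='011': no prefix
  F='10' vs H='11': no prefix
  H='11' vs C='00': no prefix
  H='11' vs G='010': no prefix
  H='11' vs E='011': no prefix
  H='11' vs F='10': no prefix
No violation found over all pairs.

YES -- this is a valid prefix code. No codeword is a prefix of any other codeword.


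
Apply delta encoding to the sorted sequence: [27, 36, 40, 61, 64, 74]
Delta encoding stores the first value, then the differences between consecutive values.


First value: 27
Deltas:
  36 - 27 = 9
  40 - 36 = 4
  61 - 40 = 21
  64 - 61 = 3
  74 - 64 = 10


Delta encoded: [27, 9, 4, 21, 3, 10]


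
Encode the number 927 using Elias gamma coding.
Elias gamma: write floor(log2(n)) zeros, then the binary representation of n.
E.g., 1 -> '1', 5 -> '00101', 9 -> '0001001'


num_bits = floor(log2(927)) + 1 = 10
leading_zeros = num_bits - 1 = 9
binary(927) = 1110011111

Elias gamma(927) = '000000000' + '1110011111' = 0000000001110011111 (19 bits)


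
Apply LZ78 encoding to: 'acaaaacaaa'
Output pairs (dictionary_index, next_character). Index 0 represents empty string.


LZ78 encoding steps:
Dictionary: {0: ''}
Step 1: w='' (idx 0), next='a' -> output (0, 'a'), add 'a' as idx 1
Step 2: w='' (idx 0), next='c' -> output (0, 'c'), add 'c' as idx 2
Step 3: w='a' (idx 1), next='a' -> output (1, 'a'), add 'aa' as idx 3
Step 4: w='aa' (idx 3), next='c' -> output (3, 'c'), add 'aac' as idx 4
Step 5: w='aa' (idx 3), next='a' -> output (3, 'a'), add 'aaa' as idx 5


Encoded: [(0, 'a'), (0, 'c'), (1, 'a'), (3, 'c'), (3, 'a')]


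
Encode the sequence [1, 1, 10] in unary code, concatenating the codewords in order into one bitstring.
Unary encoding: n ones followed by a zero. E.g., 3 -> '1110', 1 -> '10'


Encode each number as n ones followed by a terminating 0:
  1 -> 10 (2 bits)
  1 -> 10 (2 bits)
  10 -> 11111111110 (11 bits)
Total length = 2 + 2 + 11 = 15 bits.

Unary([1, 1, 10]) = 101011111111110 (15 bits)


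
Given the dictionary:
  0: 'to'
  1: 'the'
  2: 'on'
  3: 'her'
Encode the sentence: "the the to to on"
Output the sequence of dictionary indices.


Look up each word in the dictionary:
  'the' -> 1
  'the' -> 1
  'to' -> 0
  'to' -> 0
  'on' -> 2

Encoded: [1, 1, 0, 0, 2]


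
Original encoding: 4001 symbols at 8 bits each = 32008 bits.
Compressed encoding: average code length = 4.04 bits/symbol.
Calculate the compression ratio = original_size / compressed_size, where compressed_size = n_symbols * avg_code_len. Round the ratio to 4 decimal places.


original_size = n_symbols * orig_bits = 4001 * 8 = 32008 bits
compressed_size = n_symbols * avg_code_len = 4001 * 4.04 = 16164.04 bits
ratio = original_size / compressed_size = 32008 / 16164.04 = 1.9802

Compression ratio = 1.9802


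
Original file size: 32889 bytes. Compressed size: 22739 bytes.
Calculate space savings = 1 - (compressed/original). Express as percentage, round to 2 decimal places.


ratio = compressed/original = 22739/32889 = 0.691386
savings = 1 - ratio = 1 - 0.691386 = 0.308614
as a percentage: 0.308614 * 100 = 30.86%

Space savings = 1 - 22739/32889 = 30.86%


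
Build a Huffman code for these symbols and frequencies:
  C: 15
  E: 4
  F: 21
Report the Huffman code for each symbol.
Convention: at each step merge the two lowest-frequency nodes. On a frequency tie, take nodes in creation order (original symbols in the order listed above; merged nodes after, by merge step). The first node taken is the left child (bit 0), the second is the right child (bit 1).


Huffman tree construction:
Step 1: Merge E(4) + C(15) = 19
Step 2: Merge (E+C)(19) + F(21) = 40
Read each symbol's code off the tree from the root (left child = 0, right child = 1).

Codes:
  C: 01 (length 2)
  E: 00 (length 2)
  F: 1 (length 1)
Average code length: 59/40 = 1.4750 bits/symbol


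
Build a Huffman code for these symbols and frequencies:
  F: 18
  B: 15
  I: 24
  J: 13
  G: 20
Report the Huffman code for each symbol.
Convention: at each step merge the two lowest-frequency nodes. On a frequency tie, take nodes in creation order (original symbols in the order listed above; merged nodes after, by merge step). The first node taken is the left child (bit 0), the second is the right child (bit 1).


Huffman tree construction:
Step 1: Merge J(13) + B(15) = 28
Step 2: Merge F(18) + G(20) = 38
Step 3: Merge I(24) + (J+B)(28) = 52
Step 4: Merge (F+G)(38) + (I+(J+B))(52) = 90
Read each symbol's code off the tree from the root (left child = 0, right child = 1).

Codes:
  F: 00 (length 2)
  B: 111 (length 3)
  I: 10 (length 2)
  J: 110 (length 3)
  G: 01 (length 2)
Average code length: 208/90 = 2.3111 bits/symbol


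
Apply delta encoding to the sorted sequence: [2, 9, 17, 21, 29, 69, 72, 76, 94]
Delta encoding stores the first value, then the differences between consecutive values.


First value: 2
Deltas:
  9 - 2 = 7
  17 - 9 = 8
  21 - 17 = 4
  29 - 21 = 8
  69 - 29 = 40
  72 - 69 = 3
  76 - 72 = 4
  94 - 76 = 18


Delta encoded: [2, 7, 8, 4, 8, 40, 3, 4, 18]


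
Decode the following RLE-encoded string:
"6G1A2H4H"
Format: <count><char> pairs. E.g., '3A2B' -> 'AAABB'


Expanding each <count><char> pair:
  6G -> 'GGGGGG'
  1A -> 'A'
  2H -> 'HH'
  4H -> 'HHHH'

Decoded = GGGGGGAHHHHHH


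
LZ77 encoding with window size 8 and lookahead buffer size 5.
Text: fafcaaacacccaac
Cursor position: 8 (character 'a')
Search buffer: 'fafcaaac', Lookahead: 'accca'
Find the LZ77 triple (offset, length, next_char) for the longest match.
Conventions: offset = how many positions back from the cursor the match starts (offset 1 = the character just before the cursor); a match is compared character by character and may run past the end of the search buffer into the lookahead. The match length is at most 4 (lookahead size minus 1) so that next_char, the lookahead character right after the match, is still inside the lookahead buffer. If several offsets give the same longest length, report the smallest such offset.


Try each offset into the search buffer:
  offset=1 (pos 7, char 'c'): match length 0
  offset=2 (pos 6, char 'a'): match length 2
  offset=3 (pos 5, char 'a'): match length 1
  offset=4 (pos 4, char 'a'): match length 1
  offset=5 (pos 3, char 'c'): match length 0
  offset=6 (pos 2, char 'f'): match length 0
  offset=7 (pos 1, char 'a'): match length 1
  offset=8 (pos 0, char 'f'): match length 0
Longest match has length 2 at offset 2.
next_char = character at position 8 + 2 = 10 -> 'c'

Best match: offset=2, length=2 (matching 'ac' starting at position 6)
LZ77 triple: (2, 2, 'c')


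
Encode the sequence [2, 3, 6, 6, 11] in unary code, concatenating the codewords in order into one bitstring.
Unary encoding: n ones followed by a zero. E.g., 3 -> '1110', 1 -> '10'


Encode each number as n ones followed by a terminating 0:
  2 -> 110 (3 bits)
  3 -> 1110 (4 bits)
  6 -> 1111110 (7 bits)
  6 -> 1111110 (7 bits)
  11 -> 111111111110 (12 bits)
Total length = 3 + 4 + 7 + 7 + 12 = 33 bits.

Unary([2, 3, 6, 6, 11]) = 110111011111101111110111111111110 (33 bits)


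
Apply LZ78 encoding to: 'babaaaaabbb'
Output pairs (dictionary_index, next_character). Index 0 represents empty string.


LZ78 encoding steps:
Dictionary: {0: ''}
Step 1: w='' (idx 0), next='b' -> output (0, 'b'), add 'b' as idx 1
Step 2: w='' (idx 0), next='a' -> output (0, 'a'), add 'a' as idx 2
Step 3: w='b' (idx 1), next='a' -> output (1, 'a'), add 'ba' as idx 3
Step 4: w='a' (idx 2), next='a' -> output (2, 'a'), add 'aa' as idx 4
Step 5: w='aa' (idx 4), next='b' -> output (4, 'b'), add 'aab' as idx 5
Step 6: w='b' (idx 1), next='b' -> output (1, 'b'), add 'bb' as idx 6


Encoded: [(0, 'b'), (0, 'a'), (1, 'a'), (2, 'a'), (4, 'b'), (1, 'b')]


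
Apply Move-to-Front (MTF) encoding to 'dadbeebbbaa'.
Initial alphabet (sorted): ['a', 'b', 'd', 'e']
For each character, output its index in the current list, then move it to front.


MTF encoding:
'd': index 2 in ['a', 'b', 'd', 'e'] -> ['d', 'a', 'b', 'e']
'a': index 1 in ['d', 'a', 'b', 'e'] -> ['a', 'd', 'b', 'e']
'd': index 1 in ['a', 'd', 'b', 'e'] -> ['d', 'a', 'b', 'e']
'b': index 2 in ['d', 'a', 'b', 'e'] -> ['b', 'd', 'a', 'e']
'e': index 3 in ['b', 'd', 'a', 'e'] -> ['e', 'b', 'd', 'a']
'e': index 0 in ['e', 'b', 'd', 'a'] -> ['e', 'b', 'd', 'a']
'b': index 1 in ['e', 'b', 'd', 'a'] -> ['b', 'e', 'd', 'a']
'b': index 0 in ['b', 'e', 'd', 'a'] -> ['b', 'e', 'd', 'a']
'b': index 0 in ['b', 'e', 'd', 'a'] -> ['b', 'e', 'd', 'a']
'a': index 3 in ['b', 'e', 'd', 'a'] -> ['a', 'b', 'e', 'd']
'a': index 0 in ['a', 'b', 'e', 'd'] -> ['a', 'b', 'e', 'd']


Output: [2, 1, 1, 2, 3, 0, 1, 0, 0, 3, 0]


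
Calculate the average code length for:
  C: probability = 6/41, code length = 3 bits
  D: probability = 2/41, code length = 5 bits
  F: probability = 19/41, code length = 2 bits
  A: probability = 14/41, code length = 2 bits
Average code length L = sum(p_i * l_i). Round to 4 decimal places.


Weighted contributions p_i * l_i:
  C: (6/41) * 3 = 18/41
  D: (2/41) * 5 = 10/41
  F: (19/41) * 2 = 38/41
  A: (14/41) * 2 = 28/41
Sum = (18 + 10 + 38 + 28)/41 = 94/41

L = 94/41 = 2.2927 bits/symbol


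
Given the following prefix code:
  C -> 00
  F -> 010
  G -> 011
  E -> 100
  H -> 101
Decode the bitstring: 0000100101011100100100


Decoding step by step:
Bits 00 -> C
Bits 00 -> C
Bits 100 -> E
Bits 101 -> H
Bits 011 -> G
Bits 100 -> E
Bits 100 -> E
Bits 100 -> E


Decoded message: CCEHGEEE


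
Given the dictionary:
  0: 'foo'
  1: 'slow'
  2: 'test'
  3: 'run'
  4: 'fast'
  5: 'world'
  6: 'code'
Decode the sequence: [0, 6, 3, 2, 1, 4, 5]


Look up each index in the dictionary:
  0 -> 'foo'
  6 -> 'code'
  3 -> 'run'
  2 -> 'test'
  1 -> 'slow'
  4 -> 'fast'
  5 -> 'world'

Decoded: "foo code run test slow fast world"


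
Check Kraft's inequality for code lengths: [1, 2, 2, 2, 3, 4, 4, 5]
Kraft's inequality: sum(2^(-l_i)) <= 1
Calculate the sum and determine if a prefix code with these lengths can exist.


Sum = 2^(-1) + 2^(-2) + 2^(-2) + 2^(-2) + 2^(-3) + 2^(-4) + 2^(-4) + 2^(-5)
    = 0.5 + 0.25 + 0.25 + 0.25 + 0.125 + 0.0625 + 0.0625 + 0.03125
    = 49/32 = 1.53125
Since 1.53125 > 1, Kraft's inequality is NOT satisfied.
A prefix code with these lengths CANNOT exist.

Kraft sum = 1.53125. Not satisfied.


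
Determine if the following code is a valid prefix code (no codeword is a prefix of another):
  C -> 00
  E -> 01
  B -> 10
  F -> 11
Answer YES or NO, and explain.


Checking each pair (does one codeword prefix another?):
  C='00' vs E='01': no prefix
  C='00' vs B='10': no prefix
  C='00' vs F='11': no prefix
  E='01' vs C='00': no prefix
  E='01' vs B='10': no prefix
  E='01' vs F='11': no prefix
  B='10' vs C='00': no prefix
  B='10' vs E='01': no prefix
  B='10' vs F='11': no prefix
  F='11' vs C='00': no prefix
  F='11' vs E='01': no prefix
  F='11' vs B='10': no prefix
No violation found over all pairs.

YES -- this is a valid prefix code. No codeword is a prefix of any other codeword.


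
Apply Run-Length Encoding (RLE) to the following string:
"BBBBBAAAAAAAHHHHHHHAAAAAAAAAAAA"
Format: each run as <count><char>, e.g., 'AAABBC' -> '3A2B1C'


Scanning runs left to right:
  i=0: run of 'B' x 5 -> '5B'
  i=5: run of 'A' x 7 -> '7A'
  i=12: run of 'H' x 7 -> '7H'
  i=19: run of 'A' x 12 -> '12A'

RLE = 5B7A7H12A


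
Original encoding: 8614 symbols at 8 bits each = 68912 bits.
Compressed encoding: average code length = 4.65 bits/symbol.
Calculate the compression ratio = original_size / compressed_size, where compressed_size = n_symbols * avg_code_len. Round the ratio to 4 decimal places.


original_size = n_symbols * orig_bits = 8614 * 8 = 68912 bits
compressed_size = n_symbols * avg_code_len = 8614 * 4.65 = 40055.1 bits
ratio = original_size / compressed_size = 68912 / 40055.1 = 1.7204

Compression ratio = 1.7204


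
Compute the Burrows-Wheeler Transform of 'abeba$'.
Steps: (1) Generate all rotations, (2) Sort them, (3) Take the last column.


Rotations (sorted):
  0: $abeba -> last char: a
  1: a$abeb -> last char: b
  2: abeba$ -> last char: $
  3: ba$abe -> last char: e
  4: beba$a -> last char: a
  5: eba$ab -> last char: b


BWT = ab$eab


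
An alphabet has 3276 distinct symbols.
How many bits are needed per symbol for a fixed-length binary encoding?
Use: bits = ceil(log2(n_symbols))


log2(3276) = 11.6777
Bracket: 2^11 = 2048 < 3276 <= 2^12 = 4096
So ceil(log2(3276)) = 12

bits = ceil(log2(3276)) = ceil(11.6777) = 12 bits


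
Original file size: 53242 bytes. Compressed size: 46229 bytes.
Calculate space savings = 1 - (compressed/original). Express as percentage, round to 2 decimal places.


ratio = compressed/original = 46229/53242 = 0.868281
savings = 1 - ratio = 1 - 0.868281 = 0.131719
as a percentage: 0.131719 * 100 = 13.17%

Space savings = 1 - 46229/53242 = 13.17%


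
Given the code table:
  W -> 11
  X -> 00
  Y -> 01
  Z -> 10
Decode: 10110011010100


Decoding:
10 -> Z
11 -> W
00 -> X
11 -> W
01 -> Y
01 -> Y
00 -> X


Result: ZWXWYYX


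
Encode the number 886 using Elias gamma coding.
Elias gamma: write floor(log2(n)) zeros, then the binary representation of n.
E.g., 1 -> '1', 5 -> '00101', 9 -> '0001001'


num_bits = floor(log2(886)) + 1 = 10
leading_zeros = num_bits - 1 = 9
binary(886) = 1101110110

Elias gamma(886) = '000000000' + '1101110110' = 0000000001101110110 (19 bits)


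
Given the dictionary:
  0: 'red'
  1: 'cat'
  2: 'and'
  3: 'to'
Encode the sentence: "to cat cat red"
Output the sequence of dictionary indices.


Look up each word in the dictionary:
  'to' -> 3
  'cat' -> 1
  'cat' -> 1
  'red' -> 0

Encoded: [3, 1, 1, 0]


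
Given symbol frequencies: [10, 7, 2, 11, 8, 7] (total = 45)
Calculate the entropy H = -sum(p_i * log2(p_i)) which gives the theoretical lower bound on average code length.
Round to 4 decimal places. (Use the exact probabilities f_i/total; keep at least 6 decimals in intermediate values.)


Per-symbol terms -p_i * log2(p_i) with p_i = f_i/45:
  p = 10/45 = 0.222222: log2(p) = -2.169925, -p*log2(p) = 0.482206
  p = 7/45 = 0.155556: log2(p) = -2.684498, -p*log2(p) = 0.417589
  p = 2/45 = 0.044444: log2(p) = -4.491853, -p*log2(p) = 0.199638
  p = 11/45 = 0.244444: log2(p) = -2.032421, -p*log2(p) = 0.496814
  p = 8/45 = 0.177778: log2(p) = -2.491853, -p*log2(p) = 0.442996
  p = 7/45 = 0.155556: log2(p) = -2.684498, -p*log2(p) = 0.417589
H = 0.482206 + 0.417589 + 0.199638 + 0.496814 + 0.442996 + 0.417589 = 2.456832

H = 2.4568 bits/symbol


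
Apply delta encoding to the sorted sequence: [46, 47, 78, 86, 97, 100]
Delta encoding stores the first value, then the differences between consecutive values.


First value: 46
Deltas:
  47 - 46 = 1
  78 - 47 = 31
  86 - 78 = 8
  97 - 86 = 11
  100 - 97 = 3


Delta encoded: [46, 1, 31, 8, 11, 3]


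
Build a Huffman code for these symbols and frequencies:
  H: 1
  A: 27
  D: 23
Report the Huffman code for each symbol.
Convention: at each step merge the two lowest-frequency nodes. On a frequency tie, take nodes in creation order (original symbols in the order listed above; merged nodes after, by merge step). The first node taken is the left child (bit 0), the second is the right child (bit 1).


Huffman tree construction:
Step 1: Merge H(1) + D(23) = 24
Step 2: Merge (H+D)(24) + A(27) = 51
Read each symbol's code off the tree from the root (left child = 0, right child = 1).

Codes:
  H: 00 (length 2)
  A: 1 (length 1)
  D: 01 (length 2)
Average code length: 75/51 = 1.4706 bits/symbol


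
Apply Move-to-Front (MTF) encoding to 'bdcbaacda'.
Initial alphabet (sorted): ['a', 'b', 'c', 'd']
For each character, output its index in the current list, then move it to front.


MTF encoding:
'b': index 1 in ['a', 'b', 'c', 'd'] -> ['b', 'a', 'c', 'd']
'd': index 3 in ['b', 'a', 'c', 'd'] -> ['d', 'b', 'a', 'c']
'c': index 3 in ['d', 'b', 'a', 'c'] -> ['c', 'd', 'b', 'a']
'b': index 2 in ['c', 'd', 'b', 'a'] -> ['b', 'c', 'd', 'a']
'a': index 3 in ['b', 'c', 'd', 'a'] -> ['a', 'b', 'c', 'd']
'a': index 0 in ['a', 'b', 'c', 'd'] -> ['a', 'b', 'c', 'd']
'c': index 2 in ['a', 'b', 'c', 'd'] -> ['c', 'a', 'b', 'd']
'd': index 3 in ['c', 'a', 'b', 'd'] -> ['d', 'c', 'a', 'b']
'a': index 2 in ['d', 'c', 'a', 'b'] -> ['a', 'd', 'c', 'b']


Output: [1, 3, 3, 2, 3, 0, 2, 3, 2]


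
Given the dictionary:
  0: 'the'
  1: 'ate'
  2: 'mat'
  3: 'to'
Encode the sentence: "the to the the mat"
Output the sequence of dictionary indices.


Look up each word in the dictionary:
  'the' -> 0
  'to' -> 3
  'the' -> 0
  'the' -> 0
  'mat' -> 2

Encoded: [0, 3, 0, 0, 2]


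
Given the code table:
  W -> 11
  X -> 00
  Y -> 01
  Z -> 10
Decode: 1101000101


Decoding:
11 -> W
01 -> Y
00 -> X
01 -> Y
01 -> Y


Result: WYXYY


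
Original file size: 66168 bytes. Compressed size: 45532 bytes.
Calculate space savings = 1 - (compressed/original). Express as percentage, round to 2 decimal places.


ratio = compressed/original = 45532/66168 = 0.688127
savings = 1 - ratio = 1 - 0.688127 = 0.311873
as a percentage: 0.311873 * 100 = 31.19%

Space savings = 1 - 45532/66168 = 31.19%


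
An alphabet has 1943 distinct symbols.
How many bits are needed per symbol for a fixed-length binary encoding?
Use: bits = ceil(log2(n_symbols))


log2(1943) = 10.9241
Bracket: 2^10 = 1024 < 1943 <= 2^11 = 2048
So ceil(log2(1943)) = 11

bits = ceil(log2(1943)) = ceil(10.9241) = 11 bits


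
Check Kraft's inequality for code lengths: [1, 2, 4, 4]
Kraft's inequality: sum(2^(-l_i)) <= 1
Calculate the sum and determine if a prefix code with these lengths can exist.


Sum = 2^(-1) + 2^(-2) + 2^(-4) + 2^(-4)
    = 0.5 + 0.25 + 0.0625 + 0.0625
    = 14/16 = 0.875
Since 0.875 <= 1, Kraft's inequality IS satisfied.
A prefix code with these lengths CAN exist.

Kraft sum = 0.875. Satisfied.


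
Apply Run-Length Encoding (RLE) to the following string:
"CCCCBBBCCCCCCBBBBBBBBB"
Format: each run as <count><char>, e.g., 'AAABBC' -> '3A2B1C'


Scanning runs left to right:
  i=0: run of 'C' x 4 -> '4C'
  i=4: run of 'B' x 3 -> '3B'
  i=7: run of 'C' x 6 -> '6C'
  i=13: run of 'B' x 9 -> '9B'

RLE = 4C3B6C9B


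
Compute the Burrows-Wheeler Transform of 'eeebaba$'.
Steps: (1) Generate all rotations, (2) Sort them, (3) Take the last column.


Rotations (sorted):
  0: $eeebaba -> last char: a
  1: a$eeebab -> last char: b
  2: aba$eeeb -> last char: b
  3: ba$eeeba -> last char: a
  4: baba$eee -> last char: e
  5: ebaba$ee -> last char: e
  6: eebaba$e -> last char: e
  7: eeebaba$ -> last char: $


BWT = abbaeee$


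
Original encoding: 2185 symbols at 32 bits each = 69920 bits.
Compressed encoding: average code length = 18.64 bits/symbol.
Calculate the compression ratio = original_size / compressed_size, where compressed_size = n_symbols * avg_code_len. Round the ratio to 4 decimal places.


original_size = n_symbols * orig_bits = 2185 * 32 = 69920 bits
compressed_size = n_symbols * avg_code_len = 2185 * 18.64 = 40728.4 bits
ratio = original_size / compressed_size = 69920 / 40728.4 = 1.7167

Compression ratio = 1.7167


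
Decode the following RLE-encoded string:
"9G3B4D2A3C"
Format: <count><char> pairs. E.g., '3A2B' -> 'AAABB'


Expanding each <count><char> pair:
  9G -> 'GGGGGGGGG'
  3B -> 'BBB'
  4D -> 'DDDD'
  2A -> 'AA'
  3C -> 'CCC'

Decoded = GGGGGGGGGBBBDDDDAACCC


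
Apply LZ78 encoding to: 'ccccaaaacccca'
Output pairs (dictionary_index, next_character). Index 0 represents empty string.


LZ78 encoding steps:
Dictionary: {0: ''}
Step 1: w='' (idx 0), next='c' -> output (0, 'c'), add 'c' as idx 1
Step 2: w='c' (idx 1), next='c' -> output (1, 'c'), add 'cc' as idx 2
Step 3: w='c' (idx 1), next='a' -> output (1, 'a'), add 'ca' as idx 3
Step 4: w='' (idx 0), next='a' -> output (0, 'a'), add 'a' as idx 4
Step 5: w='a' (idx 4), next='a' -> output (4, 'a'), add 'aa' as idx 5
Step 6: w='cc' (idx 2), next='c' -> output (2, 'c'), add 'ccc' as idx 6
Step 7: w='ca' (idx 3), end of input -> output (3, '')


Encoded: [(0, 'c'), (1, 'c'), (1, 'a'), (0, 'a'), (4, 'a'), (2, 'c'), (3, '')]


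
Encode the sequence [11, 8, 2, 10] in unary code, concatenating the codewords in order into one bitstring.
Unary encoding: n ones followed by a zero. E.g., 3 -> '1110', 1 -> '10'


Encode each number as n ones followed by a terminating 0:
  11 -> 111111111110 (12 bits)
  8 -> 111111110 (9 bits)
  2 -> 110 (3 bits)
  10 -> 11111111110 (11 bits)
Total length = 12 + 9 + 3 + 11 = 35 bits.

Unary([11, 8, 2, 10]) = 11111111111011111111011011111111110 (35 bits)


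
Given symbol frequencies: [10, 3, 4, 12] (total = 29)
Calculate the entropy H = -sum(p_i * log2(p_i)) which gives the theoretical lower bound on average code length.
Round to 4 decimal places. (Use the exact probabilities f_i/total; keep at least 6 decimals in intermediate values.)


Per-symbol terms -p_i * log2(p_i) with p_i = f_i/29:
  p = 10/29 = 0.344828: log2(p) = -1.536053, -p*log2(p) = 0.529673
  p = 3/29 = 0.103448: log2(p) = -3.273018, -p*log2(p) = 0.338588
  p = 4/29 = 0.137931: log2(p) = -2.857981, -p*log2(p) = 0.394204
  p = 12/29 = 0.413793: log2(p) = -1.273018, -p*log2(p) = 0.526766
H = 0.529673 + 0.338588 + 0.394204 + 0.526766 = 1.789231

H = 1.7892 bits/symbol


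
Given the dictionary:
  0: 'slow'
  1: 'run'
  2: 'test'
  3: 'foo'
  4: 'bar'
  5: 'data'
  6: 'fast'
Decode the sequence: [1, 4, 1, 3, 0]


Look up each index in the dictionary:
  1 -> 'run'
  4 -> 'bar'
  1 -> 'run'
  3 -> 'foo'
  0 -> 'slow'

Decoded: "run bar run foo slow"


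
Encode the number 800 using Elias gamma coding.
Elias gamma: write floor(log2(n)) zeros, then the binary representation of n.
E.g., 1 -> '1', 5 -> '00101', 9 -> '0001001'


num_bits = floor(log2(800)) + 1 = 10
leading_zeros = num_bits - 1 = 9
binary(800) = 1100100000

Elias gamma(800) = '000000000' + '1100100000' = 0000000001100100000 (19 bits)


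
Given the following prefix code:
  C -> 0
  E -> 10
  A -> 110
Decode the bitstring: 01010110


Decoding step by step:
Bits 0 -> C
Bits 10 -> E
Bits 10 -> E
Bits 110 -> A


Decoded message: CEEA


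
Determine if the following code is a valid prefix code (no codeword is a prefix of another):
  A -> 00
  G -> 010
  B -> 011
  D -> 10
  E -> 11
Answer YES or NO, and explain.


Checking each pair (does one codeword prefix another?):
  A='00' vs G='010': no prefix
  A='00' vs B='011': no prefix
  A='00' vs D='10': no prefix
  A='00' vs E='11': no prefix
  G='010' vs A='00': no prefix
  G='010' vs B='011': no prefix
  G='010' vs D='10': no prefix
  G='010' vs E='11': no prefix
  B='011' vs A='00': no prefix
  B='011' vs G='010': no prefix
  B='011' vs D='10': no prefix
  B='011' vs E='11': no prefix
  D='10' vs A='00': no prefix
  D='10' vs G='010': no prefix
  D='10' vs B='011': no prefix
  D='10' vs E='11': no prefix
  E='11' vs A='00': no prefix
  E='11' vs G='010': no prefix
  E='11' vs B='011': no prefix
  E='11' vs D='10': no prefix
No violation found over all pairs.

YES -- this is a valid prefix code. No codeword is a prefix of any other codeword.
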